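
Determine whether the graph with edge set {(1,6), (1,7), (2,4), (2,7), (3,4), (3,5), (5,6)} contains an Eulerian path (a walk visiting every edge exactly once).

Step 1: Find the degree of each vertex:
  deg(1) = 2
  deg(2) = 2
  deg(3) = 2
  deg(4) = 2
  deg(5) = 2
  deg(6) = 2
  deg(7) = 2

Step 2: Count vertices with odd degree:
  All vertices have even degree (0 odd-degree vertices)

Step 3: Apply Euler's theorem:
  - Eulerian circuit exists iff graph is connected and all vertices have even degree
  - Eulerian path exists iff graph is connected and has 0 or 2 odd-degree vertices

Graph is connected with 0 odd-degree vertices.
Both Eulerian circuit and Eulerian path exist.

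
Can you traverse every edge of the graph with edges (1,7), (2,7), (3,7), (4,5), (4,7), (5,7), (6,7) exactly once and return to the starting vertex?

Step 1: Find the degree of each vertex:
  deg(1) = 1
  deg(2) = 1
  deg(3) = 1
  deg(4) = 2
  deg(5) = 2
  deg(6) = 1
  deg(7) = 6

Step 2: Count vertices with odd degree:
  Odd-degree vertices: 1, 2, 3, 6 (4 total)

Step 3: Apply Euler's theorem:
  - Eulerian circuit exists iff graph is connected and all vertices have even degree
  - Eulerian path exists iff graph is connected and has 0 or 2 odd-degree vertices

Graph has 4 odd-degree vertices (need 0 or 2).
Neither Eulerian path nor Eulerian circuit exists.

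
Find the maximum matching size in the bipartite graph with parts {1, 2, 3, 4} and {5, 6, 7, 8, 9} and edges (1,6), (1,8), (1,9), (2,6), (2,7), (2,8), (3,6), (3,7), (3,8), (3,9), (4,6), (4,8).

Step 1: List the neighbors of each left vertex:
  1: 6, 8, 9
  2: 6, 7, 8
  3: 6, 7, 8, 9
  4: 6, 8

Step 2: Greedily match left vertices, then look for augmenting paths:
  Match 1 -- 9
  Match 2 -- 7
  Match 3 -- 8
  Match 4 -- 6
  No augmenting path remains.

Step 3: Verify this is maximum:
  Matching size 4 = min(|L|, |R|) = min(4, 5), which is an upper bound, so this matching is maximum.

Maximum matching: {(1,9), (2,7), (3,8), (4,6)}
Size: 4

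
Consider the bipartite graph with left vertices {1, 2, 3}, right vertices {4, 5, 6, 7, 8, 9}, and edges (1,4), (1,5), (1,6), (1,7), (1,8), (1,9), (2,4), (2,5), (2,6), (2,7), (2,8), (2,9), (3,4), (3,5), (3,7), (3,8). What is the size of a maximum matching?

Step 1: List the neighbors of each left vertex:
  1: 4, 5, 6, 7, 8, 9
  2: 4, 5, 6, 7, 8, 9
  3: 4, 5, 7, 8

Step 2: Greedily match left vertices, then look for augmenting paths:
  Match 1 -- 4
  Match 2 -- 5
  Match 3 -- 7
  No augmenting path remains.

Step 3: Verify this is maximum:
  Matching size 3 = min(|L|, |R|) = min(3, 6), which is an upper bound, so this matching is maximum.

Maximum matching: {(1,4), (2,5), (3,7)}
Size: 3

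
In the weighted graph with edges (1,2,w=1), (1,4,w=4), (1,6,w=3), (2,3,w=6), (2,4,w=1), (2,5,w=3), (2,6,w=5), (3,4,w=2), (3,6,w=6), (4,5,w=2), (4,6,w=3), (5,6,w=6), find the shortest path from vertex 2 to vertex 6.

Step 1: Build adjacency list with weights:
  1: 2(w=1), 4(w=4), 6(w=3)
  2: 1(w=1), 3(w=6), 4(w=1), 5(w=3), 6(w=5)
  3: 2(w=6), 4(w=2), 6(w=6)
  4: 1(w=4), 2(w=1), 3(w=2), 5(w=2), 6(w=3)
  5: 2(w=3), 4(w=2), 6(w=6)
  6: 1(w=3), 2(w=5), 3(w=6), 4(w=3), 5(w=6)

Step 2: Apply Dijkstra's algorithm from vertex 2:
  Visit vertex 2 (distance=0)
    Update dist[1] = 1
    Update dist[3] = 6
    Update dist[4] = 1
    Update dist[5] = 3
    Update dist[6] = 5
  Visit vertex 1 (distance=1)
    Update dist[6] = 4
  Visit vertex 4 (distance=1)
    Update dist[3] = 3
  Visit vertex 3 (distance=3)
  Visit vertex 5 (distance=3)
  Visit vertex 6 (distance=4)

Step 3: Shortest path: 2 -> 4 -> 6
Total weight: 1 + 3 = 4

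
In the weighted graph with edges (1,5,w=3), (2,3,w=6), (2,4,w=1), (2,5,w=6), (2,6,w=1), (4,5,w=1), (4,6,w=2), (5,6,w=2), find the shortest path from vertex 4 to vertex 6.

Step 1: Build adjacency list with weights:
  1: 5(w=3)
  2: 3(w=6), 4(w=1), 5(w=6), 6(w=1)
  3: 2(w=6)
  4: 2(w=1), 5(w=1), 6(w=2)
  5: 1(w=3), 2(w=6), 4(w=1), 6(w=2)
  6: 2(w=1), 4(w=2), 5(w=2)

Step 2: Apply Dijkstra's algorithm from vertex 4:
  Visit vertex 4 (distance=0)
    Update dist[2] = 1
    Update dist[5] = 1
    Update dist[6] = 2
  Visit vertex 2 (distance=1)
    Update dist[3] = 7
  Visit vertex 5 (distance=1)
    Update dist[1] = 4
  Visit vertex 6 (distance=2)

Step 3: Shortest path: 4 -> 6
Total weight: 2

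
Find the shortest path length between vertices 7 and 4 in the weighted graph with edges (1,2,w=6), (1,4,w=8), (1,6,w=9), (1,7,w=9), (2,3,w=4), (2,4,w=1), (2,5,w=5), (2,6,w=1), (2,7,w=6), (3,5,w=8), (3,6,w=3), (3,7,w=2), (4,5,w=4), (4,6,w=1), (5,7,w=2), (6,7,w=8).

Step 1: Build adjacency list with weights:
  1: 2(w=6), 4(w=8), 6(w=9), 7(w=9)
  2: 1(w=6), 3(w=4), 4(w=1), 5(w=5), 6(w=1), 7(w=6)
  3: 2(w=4), 5(w=8), 6(w=3), 7(w=2)
  4: 1(w=8), 2(w=1), 5(w=4), 6(w=1)
  5: 2(w=5), 3(w=8), 4(w=4), 7(w=2)
  6: 1(w=9), 2(w=1), 3(w=3), 4(w=1), 7(w=8)
  7: 1(w=9), 2(w=6), 3(w=2), 5(w=2), 6(w=8)

Step 2: Apply Dijkstra's algorithm from vertex 7:
  Visit vertex 7 (distance=0)
    Update dist[1] = 9
    Update dist[2] = 6
    Update dist[3] = 2
    Update dist[5] = 2
    Update dist[6] = 8
  Visit vertex 3 (distance=2)
    Update dist[6] = 5
  Visit vertex 5 (distance=2)
    Update dist[4] = 6
  Visit vertex 6 (distance=5)
  Visit vertex 2 (distance=6)
  Visit vertex 4 (distance=6)

Step 3: Shortest path: 7 -> 5 -> 4
Total weight: 2 + 4 = 6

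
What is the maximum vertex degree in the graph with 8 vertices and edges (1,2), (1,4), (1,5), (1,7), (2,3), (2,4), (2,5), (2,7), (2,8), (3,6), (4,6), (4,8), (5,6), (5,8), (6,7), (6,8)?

Step 1: Count edges incident to each vertex:
  deg(1) = 4 (neighbors: 2, 4, 5, 7)
  deg(2) = 6 (neighbors: 1, 3, 4, 5, 7, 8)
  deg(3) = 2 (neighbors: 2, 6)
  deg(4) = 4 (neighbors: 1, 2, 6, 8)
  deg(5) = 4 (neighbors: 1, 2, 6, 8)
  deg(6) = 5 (neighbors: 3, 4, 5, 7, 8)
  deg(7) = 3 (neighbors: 1, 2, 6)
  deg(8) = 4 (neighbors: 2, 4, 5, 6)

Step 2: Find maximum:
  max(4, 6, 2, 4, 4, 5, 3, 4) = 6 (vertex 2)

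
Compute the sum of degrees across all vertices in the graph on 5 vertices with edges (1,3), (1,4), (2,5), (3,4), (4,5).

Step 1: Count edges incident to each vertex:
  deg(1) = 2 (neighbors: 3, 4)
  deg(2) = 1 (neighbors: 5)
  deg(3) = 2 (neighbors: 1, 4)
  deg(4) = 3 (neighbors: 1, 3, 5)
  deg(5) = 2 (neighbors: 2, 4)

Step 2: Sum all degrees:
  2 + 1 + 2 + 3 + 2 = 10

Verification: sum of degrees = 2 * |E| = 2 * 5 = 10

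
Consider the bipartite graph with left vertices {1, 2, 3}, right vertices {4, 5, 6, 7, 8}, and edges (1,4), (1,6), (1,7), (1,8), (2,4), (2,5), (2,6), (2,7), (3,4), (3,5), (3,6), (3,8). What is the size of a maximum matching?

Step 1: List the neighbors of each left vertex:
  1: 4, 6, 7, 8
  2: 4, 5, 6, 7
  3: 4, 5, 6, 8

Step 2: Greedily match left vertices, then look for augmenting paths:
  Match 1 -- 4
  Match 2 -- 5
  Match 3 -- 6
  No augmenting path remains.

Step 3: Verify this is maximum:
  Matching size 3 = min(|L|, |R|) = min(3, 5), which is an upper bound, so this matching is maximum.

Maximum matching: {(1,4), (2,5), (3,6)}
Size: 3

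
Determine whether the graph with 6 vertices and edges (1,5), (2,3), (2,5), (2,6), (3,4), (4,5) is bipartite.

Step 1: Attempt 2-coloring using BFS:
  Start at vertex 1, assign color 0
  Color vertex 5 with color 1 (neighbor of 1)
  Color vertex 2 with color 0 (neighbor of 5)
  Color vertex 4 with color 0 (neighbor of 5)
  Color vertex 3 with color 1 (neighbor of 2)
  Color vertex 6 with color 1 (neighbor of 2)

Step 2: 2-coloring succeeded. No conflicts found.
  Set A (color 0): {1, 2, 4}
  Set B (color 1): {3, 5, 6}

The graph is bipartite with partition {1, 2, 4}, {3, 5, 6}.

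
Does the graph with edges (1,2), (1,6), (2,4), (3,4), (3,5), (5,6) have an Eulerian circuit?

Step 1: Find the degree of each vertex:
  deg(1) = 2
  deg(2) = 2
  deg(3) = 2
  deg(4) = 2
  deg(5) = 2
  deg(6) = 2

Step 2: Count vertices with odd degree:
  All vertices have even degree (0 odd-degree vertices)

Step 3: Apply Euler's theorem:
  - Eulerian circuit exists iff graph is connected and all vertices have even degree
  - Eulerian path exists iff graph is connected and has 0 or 2 odd-degree vertices

Graph is connected with 0 odd-degree vertices.
Both Eulerian circuit and Eulerian path exist.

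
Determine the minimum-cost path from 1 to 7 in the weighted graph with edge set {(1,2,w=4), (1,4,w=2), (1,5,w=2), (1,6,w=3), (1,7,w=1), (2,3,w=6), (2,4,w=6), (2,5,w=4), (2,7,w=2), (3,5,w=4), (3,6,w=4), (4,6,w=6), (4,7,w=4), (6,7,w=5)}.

Step 1: Build adjacency list with weights:
  1: 2(w=4), 4(w=2), 5(w=2), 6(w=3), 7(w=1)
  2: 1(w=4), 3(w=6), 4(w=6), 5(w=4), 7(w=2)
  3: 2(w=6), 5(w=4), 6(w=4)
  4: 1(w=2), 2(w=6), 6(w=6), 7(w=4)
  5: 1(w=2), 2(w=4), 3(w=4)
  6: 1(w=3), 3(w=4), 4(w=6), 7(w=5)
  7: 1(w=1), 2(w=2), 4(w=4), 6(w=5)

Step 2: Apply Dijkstra's algorithm from vertex 1:
  Visit vertex 1 (distance=0)
    Update dist[2] = 4
    Update dist[4] = 2
    Update dist[5] = 2
    Update dist[6] = 3
    Update dist[7] = 1
  Visit vertex 7 (distance=1)
    Update dist[2] = 3

Step 3: Shortest path: 1 -> 7
Total weight: 1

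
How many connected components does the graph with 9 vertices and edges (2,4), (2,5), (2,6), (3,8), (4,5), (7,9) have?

Step 1: Build adjacency list from edges:
  1: (none)
  2: 4, 5, 6
  3: 8
  4: 2, 5
  5: 2, 4
  6: 2
  7: 9
  8: 3
  9: 7

Step 2: Run BFS/DFS from vertex 1:
  Visited: {1}
  Reached 1 of 9 vertices

Step 3: Only 1 of 9 vertices reached. Graph is disconnected.
Connected components: {1}, {2, 4, 5, 6}, {3, 8}, {7, 9}
Number of connected components: 4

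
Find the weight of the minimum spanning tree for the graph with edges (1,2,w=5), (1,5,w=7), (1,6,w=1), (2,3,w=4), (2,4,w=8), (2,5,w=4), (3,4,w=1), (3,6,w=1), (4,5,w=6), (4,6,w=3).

Apply Kruskal's algorithm (sort edges by weight, add if no cycle):

Sorted edges by weight:
  (1,6) w=1
  (3,4) w=1
  (3,6) w=1
  (4,6) w=3
  (2,3) w=4
  (2,5) w=4
  (1,2) w=5
  (4,5) w=6
  (1,5) w=7
  (2,4) w=8

Add edge (1,6) w=1 -- no cycle. Running total: 1
Add edge (3,4) w=1 -- no cycle. Running total: 2
Add edge (3,6) w=1 -- no cycle. Running total: 3
Skip edge (4,6) w=3 -- would create cycle
Add edge (2,3) w=4 -- no cycle. Running total: 7
Add edge (2,5) w=4 -- no cycle. Running total: 11

MST edges: (1,6,w=1), (3,4,w=1), (3,6,w=1), (2,3,w=4), (2,5,w=4)
Total MST weight: 1 + 1 + 1 + 4 + 4 = 11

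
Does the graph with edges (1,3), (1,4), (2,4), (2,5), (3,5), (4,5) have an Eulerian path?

Step 1: Find the degree of each vertex:
  deg(1) = 2
  deg(2) = 2
  deg(3) = 2
  deg(4) = 3
  deg(5) = 3

Step 2: Count vertices with odd degree:
  Odd-degree vertices: 4, 5 (2 total)

Step 3: Apply Euler's theorem:
  - Eulerian circuit exists iff graph is connected and all vertices have even degree
  - Eulerian path exists iff graph is connected and has 0 or 2 odd-degree vertices

Graph is connected with exactly 2 odd-degree vertices (4, 5).
Eulerian path exists (starting and ending at the odd-degree vertices), but no Eulerian circuit.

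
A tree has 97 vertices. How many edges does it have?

A tree on n vertices always has exactly n - 1 edges.
For n = 97: edges = 97 - 1 = 96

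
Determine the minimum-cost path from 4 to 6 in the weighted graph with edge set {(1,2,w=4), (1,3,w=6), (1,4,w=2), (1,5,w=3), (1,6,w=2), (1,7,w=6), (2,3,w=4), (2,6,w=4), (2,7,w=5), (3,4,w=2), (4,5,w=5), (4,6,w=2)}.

Step 1: Build adjacency list with weights:
  1: 2(w=4), 3(w=6), 4(w=2), 5(w=3), 6(w=2), 7(w=6)
  2: 1(w=4), 3(w=4), 6(w=4), 7(w=5)
  3: 1(w=6), 2(w=4), 4(w=2)
  4: 1(w=2), 3(w=2), 5(w=5), 6(w=2)
  5: 1(w=3), 4(w=5)
  6: 1(w=2), 2(w=4), 4(w=2)
  7: 1(w=6), 2(w=5)

Step 2: Apply Dijkstra's algorithm from vertex 4:
  Visit vertex 4 (distance=0)
    Update dist[1] = 2
    Update dist[3] = 2
    Update dist[5] = 5
    Update dist[6] = 2
  Visit vertex 1 (distance=2)
    Update dist[2] = 6
    Update dist[7] = 8
  Visit vertex 3 (distance=2)
  Visit vertex 6 (distance=2)

Step 3: Shortest path: 4 -> 6
Total weight: 2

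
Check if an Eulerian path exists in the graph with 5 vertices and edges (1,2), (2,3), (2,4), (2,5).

Step 1: Find the degree of each vertex:
  deg(1) = 1
  deg(2) = 4
  deg(3) = 1
  deg(4) = 1
  deg(5) = 1

Step 2: Count vertices with odd degree:
  Odd-degree vertices: 1, 3, 4, 5 (4 total)

Step 3: Apply Euler's theorem:
  - Eulerian circuit exists iff graph is connected and all vertices have even degree
  - Eulerian path exists iff graph is connected and has 0 or 2 odd-degree vertices

Graph has 4 odd-degree vertices (need 0 or 2).
Neither Eulerian path nor Eulerian circuit exists.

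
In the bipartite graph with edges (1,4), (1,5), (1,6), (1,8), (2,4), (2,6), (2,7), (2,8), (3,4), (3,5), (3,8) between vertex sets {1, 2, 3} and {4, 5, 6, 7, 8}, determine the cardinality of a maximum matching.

Step 1: List the neighbors of each left vertex:
  1: 4, 5, 6, 8
  2: 4, 6, 7, 8
  3: 4, 5, 8

Step 2: Greedily match left vertices, then look for augmenting paths:
  Match 1 -- 4
  Match 2 -- 6
  Match 3 -- 5
  No augmenting path remains.

Step 3: Verify this is maximum:
  Matching size 3 = min(|L|, |R|) = min(3, 5), which is an upper bound, so this matching is maximum.

Maximum matching: {(1,4), (2,6), (3,5)}
Size: 3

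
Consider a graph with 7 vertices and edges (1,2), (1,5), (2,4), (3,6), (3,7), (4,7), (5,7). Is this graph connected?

Step 1: Build adjacency list from edges:
  1: 2, 5
  2: 1, 4
  3: 6, 7
  4: 2, 7
  5: 1, 7
  6: 3
  7: 3, 4, 5

Step 2: Run BFS/DFS from vertex 1:
  Visited: {1, 2, 5, 4, 7, 3, 6}
  Reached 7 of 7 vertices

Step 3: All 7 vertices reached from vertex 1, so the graph is connected.
Answer: Yes, the graph is connected.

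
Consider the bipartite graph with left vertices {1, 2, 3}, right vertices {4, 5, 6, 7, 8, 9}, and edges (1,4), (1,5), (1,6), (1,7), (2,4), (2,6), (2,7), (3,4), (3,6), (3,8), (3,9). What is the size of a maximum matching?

Step 1: List the neighbors of each left vertex:
  1: 4, 5, 6, 7
  2: 4, 6, 7
  3: 4, 6, 8, 9

Step 2: Greedily match left vertices, then look for augmenting paths:
  Match 1 -- 4
  Match 2 -- 6
  Match 3 -- 8
  No augmenting path remains.

Step 3: Verify this is maximum:
  Matching size 3 = min(|L|, |R|) = min(3, 6), which is an upper bound, so this matching is maximum.

Maximum matching: {(1,4), (2,6), (3,8)}
Size: 3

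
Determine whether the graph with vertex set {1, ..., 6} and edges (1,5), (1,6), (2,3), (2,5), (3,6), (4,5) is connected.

Step 1: Build adjacency list from edges:
  1: 5, 6
  2: 3, 5
  3: 2, 6
  4: 5
  5: 1, 2, 4
  6: 1, 3

Step 2: Run BFS/DFS from vertex 1:
  Visited: {1, 5, 6, 2, 4, 3}
  Reached 6 of 6 vertices

Step 3: All 6 vertices reached from vertex 1, so the graph is connected.
Answer: Yes, the graph is connected.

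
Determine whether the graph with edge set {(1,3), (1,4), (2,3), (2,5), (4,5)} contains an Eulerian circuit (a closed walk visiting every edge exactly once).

Step 1: Find the degree of each vertex:
  deg(1) = 2
  deg(2) = 2
  deg(3) = 2
  deg(4) = 2
  deg(5) = 2

Step 2: Count vertices with odd degree:
  All vertices have even degree (0 odd-degree vertices)

Step 3: Apply Euler's theorem:
  - Eulerian circuit exists iff graph is connected and all vertices have even degree
  - Eulerian path exists iff graph is connected and has 0 or 2 odd-degree vertices

Graph is connected with 0 odd-degree vertices.
Both Eulerian circuit and Eulerian path exist.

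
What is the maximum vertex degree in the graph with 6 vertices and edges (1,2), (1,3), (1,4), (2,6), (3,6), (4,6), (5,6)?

Step 1: Count edges incident to each vertex:
  deg(1) = 3 (neighbors: 2, 3, 4)
  deg(2) = 2 (neighbors: 1, 6)
  deg(3) = 2 (neighbors: 1, 6)
  deg(4) = 2 (neighbors: 1, 6)
  deg(5) = 1 (neighbors: 6)
  deg(6) = 4 (neighbors: 2, 3, 4, 5)

Step 2: Find maximum:
  max(3, 2, 2, 2, 1, 4) = 4 (vertex 6)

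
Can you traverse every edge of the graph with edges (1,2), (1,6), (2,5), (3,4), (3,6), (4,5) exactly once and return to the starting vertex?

Step 1: Find the degree of each vertex:
  deg(1) = 2
  deg(2) = 2
  deg(3) = 2
  deg(4) = 2
  deg(5) = 2
  deg(6) = 2

Step 2: Count vertices with odd degree:
  All vertices have even degree (0 odd-degree vertices)

Step 3: Apply Euler's theorem:
  - Eulerian circuit exists iff graph is connected and all vertices have even degree
  - Eulerian path exists iff graph is connected and has 0 or 2 odd-degree vertices

Graph is connected with 0 odd-degree vertices.
Both Eulerian circuit and Eulerian path exist.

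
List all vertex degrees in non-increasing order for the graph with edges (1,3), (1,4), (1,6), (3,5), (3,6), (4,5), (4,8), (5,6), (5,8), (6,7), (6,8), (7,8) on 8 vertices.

Step 1: Count edges incident to each vertex:
  deg(1) = 3 (neighbors: 3, 4, 6)
  deg(2) = 0 (neighbors: none)
  deg(3) = 3 (neighbors: 1, 5, 6)
  deg(4) = 3 (neighbors: 1, 5, 8)
  deg(5) = 4 (neighbors: 3, 4, 6, 8)
  deg(6) = 5 (neighbors: 1, 3, 5, 7, 8)
  deg(7) = 2 (neighbors: 6, 8)
  deg(8) = 4 (neighbors: 4, 5, 6, 7)

Step 2: Sort degrees in non-increasing order:
  Degrees: [3, 0, 3, 3, 4, 5, 2, 4] -> sorted: [5, 4, 4, 3, 3, 3, 2, 0]

Degree sequence: [5, 4, 4, 3, 3, 3, 2, 0]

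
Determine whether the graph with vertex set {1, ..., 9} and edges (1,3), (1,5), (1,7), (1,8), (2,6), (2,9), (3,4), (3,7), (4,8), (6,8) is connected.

Step 1: Build adjacency list from edges:
  1: 3, 5, 7, 8
  2: 6, 9
  3: 1, 4, 7
  4: 3, 8
  5: 1
  6: 2, 8
  7: 1, 3
  8: 1, 4, 6
  9: 2

Step 2: Run BFS/DFS from vertex 1:
  Visited: {1, 3, 5, 7, 8, 4, 6, 2, 9}
  Reached 9 of 9 vertices

Step 3: All 9 vertices reached from vertex 1, so the graph is connected.
Answer: Yes, the graph is connected.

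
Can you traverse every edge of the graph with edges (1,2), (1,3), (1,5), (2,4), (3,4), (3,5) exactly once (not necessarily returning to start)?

Step 1: Find the degree of each vertex:
  deg(1) = 3
  deg(2) = 2
  deg(3) = 3
  deg(4) = 2
  deg(5) = 2

Step 2: Count vertices with odd degree:
  Odd-degree vertices: 1, 3 (2 total)

Step 3: Apply Euler's theorem:
  - Eulerian circuit exists iff graph is connected and all vertices have even degree
  - Eulerian path exists iff graph is connected and has 0 or 2 odd-degree vertices

Graph is connected with exactly 2 odd-degree vertices (1, 3).
Eulerian path exists (starting and ending at the odd-degree vertices), but no Eulerian circuit.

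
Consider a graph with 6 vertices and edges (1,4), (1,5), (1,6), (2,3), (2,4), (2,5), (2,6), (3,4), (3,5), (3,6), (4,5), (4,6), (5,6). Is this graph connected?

Step 1: Build adjacency list from edges:
  1: 4, 5, 6
  2: 3, 4, 5, 6
  3: 2, 4, 5, 6
  4: 1, 2, 3, 5, 6
  5: 1, 2, 3, 4, 6
  6: 1, 2, 3, 4, 5

Step 2: Run BFS/DFS from vertex 1:
  Visited: {1, 4, 5, 6, 2, 3}
  Reached 6 of 6 vertices

Step 3: All 6 vertices reached from vertex 1, so the graph is connected.
Answer: Yes, the graph is connected.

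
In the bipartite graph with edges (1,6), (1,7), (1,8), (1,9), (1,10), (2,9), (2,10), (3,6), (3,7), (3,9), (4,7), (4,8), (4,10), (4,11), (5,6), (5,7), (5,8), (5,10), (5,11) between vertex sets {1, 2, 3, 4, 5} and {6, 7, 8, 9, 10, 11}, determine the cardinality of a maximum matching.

Step 1: List the neighbors of each left vertex:
  1: 6, 7, 8, 9, 10
  2: 9, 10
  3: 6, 7, 9
  4: 7, 8, 10, 11
  5: 6, 7, 8, 10, 11

Step 2: Greedily match left vertices, then look for augmenting paths:
  Match 1 -- 6
  Match 2 -- 9
  Match 3 -- 7
  Match 4 -- 8
  Match 5 -- 10
  No augmenting path remains.

Step 3: Verify this is maximum:
  Matching size 5 = min(|L|, |R|) = min(5, 6), which is an upper bound, so this matching is maximum.

Maximum matching: {(1,6), (2,9), (3,7), (4,8), (5,10)}
Size: 5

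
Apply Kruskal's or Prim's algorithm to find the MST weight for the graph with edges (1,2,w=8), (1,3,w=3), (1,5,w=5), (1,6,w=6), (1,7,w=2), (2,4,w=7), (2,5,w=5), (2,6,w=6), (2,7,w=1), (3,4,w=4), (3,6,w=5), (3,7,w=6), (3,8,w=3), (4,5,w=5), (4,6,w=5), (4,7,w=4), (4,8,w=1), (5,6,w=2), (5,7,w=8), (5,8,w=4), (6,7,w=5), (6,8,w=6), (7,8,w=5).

Apply Kruskal's algorithm (sort edges by weight, add if no cycle):

Sorted edges by weight:
  (2,7) w=1
  (4,8) w=1
  (1,7) w=2
  (5,6) w=2
  (1,3) w=3
  (3,8) w=3
  (3,4) w=4
  (4,7) w=4
  (5,8) w=4
  (1,5) w=5
  (2,5) w=5
  (3,6) w=5
  (4,5) w=5
  (4,6) w=5
  (6,7) w=5
  (7,8) w=5
  (1,6) w=6
  (2,6) w=6
  (3,7) w=6
  (6,8) w=6
  (2,4) w=7
  (1,2) w=8
  (5,7) w=8

Add edge (2,7) w=1 -- no cycle. Running total: 1
Add edge (4,8) w=1 -- no cycle. Running total: 2
Add edge (1,7) w=2 -- no cycle. Running total: 4
Add edge (5,6) w=2 -- no cycle. Running total: 6
Add edge (1,3) w=3 -- no cycle. Running total: 9
Add edge (3,8) w=3 -- no cycle. Running total: 12
Skip edge (3,4) w=4 -- would create cycle
Skip edge (4,7) w=4 -- would create cycle
Add edge (5,8) w=4 -- no cycle. Running total: 16

MST edges: (2,7,w=1), (4,8,w=1), (1,7,w=2), (5,6,w=2), (1,3,w=3), (3,8,w=3), (5,8,w=4)
Total MST weight: 1 + 1 + 2 + 2 + 3 + 3 + 4 = 16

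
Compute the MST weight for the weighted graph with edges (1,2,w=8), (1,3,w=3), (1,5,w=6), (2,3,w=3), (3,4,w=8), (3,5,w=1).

Apply Kruskal's algorithm (sort edges by weight, add if no cycle):

Sorted edges by weight:
  (3,5) w=1
  (1,3) w=3
  (2,3) w=3
  (1,5) w=6
  (1,2) w=8
  (3,4) w=8

Add edge (3,5) w=1 -- no cycle. Running total: 1
Add edge (1,3) w=3 -- no cycle. Running total: 4
Add edge (2,3) w=3 -- no cycle. Running total: 7
Skip edge (1,5) w=6 -- would create cycle
Skip edge (1,2) w=8 -- would create cycle
Add edge (3,4) w=8 -- no cycle. Running total: 15

MST edges: (3,5,w=1), (1,3,w=3), (2,3,w=3), (3,4,w=8)
Total MST weight: 1 + 3 + 3 + 8 = 15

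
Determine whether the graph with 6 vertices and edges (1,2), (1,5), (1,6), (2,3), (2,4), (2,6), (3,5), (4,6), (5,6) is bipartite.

Step 1: Attempt 2-coloring using BFS:
  Start at vertex 1, assign color 0
  Color vertex 2 with color 1 (neighbor of 1)
  Color vertex 5 with color 1 (neighbor of 1)
  Color vertex 6 with color 1 (neighbor of 1)
  Color vertex 3 with color 0 (neighbor of 2)
  Color vertex 4 with color 0 (neighbor of 2)

Step 2: Conflict found! Vertices 2 and 6 are adjacent but have the same color.
This means the graph contains an odd cycle.

The graph is NOT bipartite.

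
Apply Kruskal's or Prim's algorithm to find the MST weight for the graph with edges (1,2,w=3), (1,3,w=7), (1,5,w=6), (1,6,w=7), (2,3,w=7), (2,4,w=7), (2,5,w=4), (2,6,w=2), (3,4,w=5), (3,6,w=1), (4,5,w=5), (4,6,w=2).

Apply Kruskal's algorithm (sort edges by weight, add if no cycle):

Sorted edges by weight:
  (3,6) w=1
  (2,6) w=2
  (4,6) w=2
  (1,2) w=3
  (2,5) w=4
  (3,4) w=5
  (4,5) w=5
  (1,5) w=6
  (1,3) w=7
  (1,6) w=7
  (2,3) w=7
  (2,4) w=7

Add edge (3,6) w=1 -- no cycle. Running total: 1
Add edge (2,6) w=2 -- no cycle. Running total: 3
Add edge (4,6) w=2 -- no cycle. Running total: 5
Add edge (1,2) w=3 -- no cycle. Running total: 8
Add edge (2,5) w=4 -- no cycle. Running total: 12

MST edges: (3,6,w=1), (2,6,w=2), (4,6,w=2), (1,2,w=3), (2,5,w=4)
Total MST weight: 1 + 2 + 2 + 3 + 4 = 12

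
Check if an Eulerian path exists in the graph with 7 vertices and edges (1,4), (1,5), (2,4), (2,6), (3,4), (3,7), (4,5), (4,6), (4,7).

Step 1: Find the degree of each vertex:
  deg(1) = 2
  deg(2) = 2
  deg(3) = 2
  deg(4) = 6
  deg(5) = 2
  deg(6) = 2
  deg(7) = 2

Step 2: Count vertices with odd degree:
  All vertices have even degree (0 odd-degree vertices)

Step 3: Apply Euler's theorem:
  - Eulerian circuit exists iff graph is connected and all vertices have even degree
  - Eulerian path exists iff graph is connected and has 0 or 2 odd-degree vertices

Graph is connected with 0 odd-degree vertices.
Both Eulerian circuit and Eulerian path exist.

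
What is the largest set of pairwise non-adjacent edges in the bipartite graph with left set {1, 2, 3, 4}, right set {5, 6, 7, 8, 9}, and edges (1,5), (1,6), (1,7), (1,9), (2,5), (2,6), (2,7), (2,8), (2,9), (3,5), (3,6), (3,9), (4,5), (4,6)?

Step 1: List the neighbors of each left vertex:
  1: 5, 6, 7, 9
  2: 5, 6, 7, 8, 9
  3: 5, 6, 9
  4: 5, 6

Step 2: Greedily match left vertices, then look for augmenting paths:
  Match 1 -- 7
  Match 2 -- 6
  Match 3 -- 9
  Match 4 -- 5
  No augmenting path remains.

Step 3: Verify this is maximum:
  Matching size 4 = min(|L|, |R|) = min(4, 5), which is an upper bound, so this matching is maximum.

Maximum matching: {(1,7), (2,6), (3,9), (4,5)}
Size: 4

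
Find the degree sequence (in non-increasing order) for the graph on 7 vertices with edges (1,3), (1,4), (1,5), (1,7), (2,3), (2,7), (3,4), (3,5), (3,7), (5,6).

Step 1: Count edges incident to each vertex:
  deg(1) = 4 (neighbors: 3, 4, 5, 7)
  deg(2) = 2 (neighbors: 3, 7)
  deg(3) = 5 (neighbors: 1, 2, 4, 5, 7)
  deg(4) = 2 (neighbors: 1, 3)
  deg(5) = 3 (neighbors: 1, 3, 6)
  deg(6) = 1 (neighbors: 5)
  deg(7) = 3 (neighbors: 1, 2, 3)

Step 2: Sort degrees in non-increasing order:
  Degrees: [4, 2, 5, 2, 3, 1, 3] -> sorted: [5, 4, 3, 3, 2, 2, 1]

Degree sequence: [5, 4, 3, 3, 2, 2, 1]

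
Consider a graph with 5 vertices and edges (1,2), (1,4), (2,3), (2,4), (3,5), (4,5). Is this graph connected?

Step 1: Build adjacency list from edges:
  1: 2, 4
  2: 1, 3, 4
  3: 2, 5
  4: 1, 2, 5
  5: 3, 4

Step 2: Run BFS/DFS from vertex 1:
  Visited: {1, 2, 4, 3, 5}
  Reached 5 of 5 vertices

Step 3: All 5 vertices reached from vertex 1, so the graph is connected.
Answer: Yes, the graph is connected.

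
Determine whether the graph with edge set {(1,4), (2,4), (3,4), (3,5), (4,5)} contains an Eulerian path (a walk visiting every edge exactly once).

Step 1: Find the degree of each vertex:
  deg(1) = 1
  deg(2) = 1
  deg(3) = 2
  deg(4) = 4
  deg(5) = 2

Step 2: Count vertices with odd degree:
  Odd-degree vertices: 1, 2 (2 total)

Step 3: Apply Euler's theorem:
  - Eulerian circuit exists iff graph is connected and all vertices have even degree
  - Eulerian path exists iff graph is connected and has 0 or 2 odd-degree vertices

Graph is connected with exactly 2 odd-degree vertices (1, 2).
Eulerian path exists (starting and ending at the odd-degree vertices), but no Eulerian circuit.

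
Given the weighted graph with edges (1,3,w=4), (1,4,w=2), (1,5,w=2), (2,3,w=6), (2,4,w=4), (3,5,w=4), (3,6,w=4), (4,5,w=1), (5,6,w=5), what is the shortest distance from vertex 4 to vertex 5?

Step 1: Build adjacency list with weights:
  1: 3(w=4), 4(w=2), 5(w=2)
  2: 3(w=6), 4(w=4)
  3: 1(w=4), 2(w=6), 5(w=4), 6(w=4)
  4: 1(w=2), 2(w=4), 5(w=1)
  5: 1(w=2), 3(w=4), 4(w=1), 6(w=5)
  6: 3(w=4), 5(w=5)

Step 2: Apply Dijkstra's algorithm from vertex 4:
  Visit vertex 4 (distance=0)
    Update dist[1] = 2
    Update dist[2] = 4
    Update dist[5] = 1
  Visit vertex 5 (distance=1)
    Update dist[3] = 5
    Update dist[6] = 6

Step 3: Shortest path: 4 -> 5
Total weight: 1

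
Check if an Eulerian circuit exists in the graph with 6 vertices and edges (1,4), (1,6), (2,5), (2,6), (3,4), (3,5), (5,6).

Step 1: Find the degree of each vertex:
  deg(1) = 2
  deg(2) = 2
  deg(3) = 2
  deg(4) = 2
  deg(5) = 3
  deg(6) = 3

Step 2: Count vertices with odd degree:
  Odd-degree vertices: 5, 6 (2 total)

Step 3: Apply Euler's theorem:
  - Eulerian circuit exists iff graph is connected and all vertices have even degree
  - Eulerian path exists iff graph is connected and has 0 or 2 odd-degree vertices

Graph is connected with exactly 2 odd-degree vertices (5, 6).
Eulerian path exists (starting and ending at the odd-degree vertices), but no Eulerian circuit.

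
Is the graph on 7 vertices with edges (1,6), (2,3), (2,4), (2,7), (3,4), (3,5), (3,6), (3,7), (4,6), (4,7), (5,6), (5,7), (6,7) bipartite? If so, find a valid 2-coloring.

Step 1: Attempt 2-coloring using BFS:
  Start at vertex 1, assign color 0
  Color vertex 6 with color 1 (neighbor of 1)
  Color vertex 3 with color 0 (neighbor of 6)
  Color vertex 4 with color 0 (neighbor of 6)
  Color vertex 5 with color 0 (neighbor of 6)
  Color vertex 7 with color 0 (neighbor of 6)
  Color vertex 2 with color 1 (neighbor of 3)

Step 2: Conflict found! Vertices 3 and 4 are adjacent but have the same color.
This means the graph contains an odd cycle.

The graph is NOT bipartite.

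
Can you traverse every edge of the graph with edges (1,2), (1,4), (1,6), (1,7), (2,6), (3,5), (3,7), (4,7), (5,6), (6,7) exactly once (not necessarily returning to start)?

Step 1: Find the degree of each vertex:
  deg(1) = 4
  deg(2) = 2
  deg(3) = 2
  deg(4) = 2
  deg(5) = 2
  deg(6) = 4
  deg(7) = 4

Step 2: Count vertices with odd degree:
  All vertices have even degree (0 odd-degree vertices)

Step 3: Apply Euler's theorem:
  - Eulerian circuit exists iff graph is connected and all vertices have even degree
  - Eulerian path exists iff graph is connected and has 0 or 2 odd-degree vertices

Graph is connected with 0 odd-degree vertices.
Both Eulerian circuit and Eulerian path exist.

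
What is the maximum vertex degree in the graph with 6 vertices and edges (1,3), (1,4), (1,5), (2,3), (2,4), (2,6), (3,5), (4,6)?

Step 1: Count edges incident to each vertex:
  deg(1) = 3 (neighbors: 3, 4, 5)
  deg(2) = 3 (neighbors: 3, 4, 6)
  deg(3) = 3 (neighbors: 1, 2, 5)
  deg(4) = 3 (neighbors: 1, 2, 6)
  deg(5) = 2 (neighbors: 1, 3)
  deg(6) = 2 (neighbors: 2, 4)

Step 2: Find maximum:
  max(3, 3, 3, 3, 2, 2) = 3 (vertex 1)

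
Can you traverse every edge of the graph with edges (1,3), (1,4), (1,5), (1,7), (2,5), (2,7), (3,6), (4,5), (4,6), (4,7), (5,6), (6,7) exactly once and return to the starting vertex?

Step 1: Find the degree of each vertex:
  deg(1) = 4
  deg(2) = 2
  deg(3) = 2
  deg(4) = 4
  deg(5) = 4
  deg(6) = 4
  deg(7) = 4

Step 2: Count vertices with odd degree:
  All vertices have even degree (0 odd-degree vertices)

Step 3: Apply Euler's theorem:
  - Eulerian circuit exists iff graph is connected and all vertices have even degree
  - Eulerian path exists iff graph is connected and has 0 or 2 odd-degree vertices

Graph is connected with 0 odd-degree vertices.
Both Eulerian circuit and Eulerian path exist.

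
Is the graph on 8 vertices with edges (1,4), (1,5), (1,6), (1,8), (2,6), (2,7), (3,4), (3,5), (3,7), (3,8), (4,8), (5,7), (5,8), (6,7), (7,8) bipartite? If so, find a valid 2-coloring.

Step 1: Attempt 2-coloring using BFS:
  Start at vertex 1, assign color 0
  Color vertex 4 with color 1 (neighbor of 1)
  Color vertex 5 with color 1 (neighbor of 1)
  Color vertex 6 with color 1 (neighbor of 1)
  Color vertex 8 with color 1 (neighbor of 1)
  Color vertex 3 with color 0 (neighbor of 4)

Step 2: Conflict found! Vertices 4 and 8 are adjacent but have the same color.
This means the graph contains an odd cycle.

The graph is NOT bipartite.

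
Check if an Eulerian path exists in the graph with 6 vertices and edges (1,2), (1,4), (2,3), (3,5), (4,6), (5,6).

Step 1: Find the degree of each vertex:
  deg(1) = 2
  deg(2) = 2
  deg(3) = 2
  deg(4) = 2
  deg(5) = 2
  deg(6) = 2

Step 2: Count vertices with odd degree:
  All vertices have even degree (0 odd-degree vertices)

Step 3: Apply Euler's theorem:
  - Eulerian circuit exists iff graph is connected and all vertices have even degree
  - Eulerian path exists iff graph is connected and has 0 or 2 odd-degree vertices

Graph is connected with 0 odd-degree vertices.
Both Eulerian circuit and Eulerian path exist.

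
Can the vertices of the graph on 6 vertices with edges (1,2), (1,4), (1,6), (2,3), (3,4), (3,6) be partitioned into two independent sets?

Step 1: Attempt 2-coloring using BFS:
  Start at vertex 1, assign color 0
  Color vertex 2 with color 1 (neighbor of 1)
  Color vertex 4 with color 1 (neighbor of 1)
  Color vertex 6 with color 1 (neighbor of 1)
  Color vertex 3 with color 0 (neighbor of 2)
  Start new component at vertex 5, assign color 0

Step 2: 2-coloring succeeded. No conflicts found.
  Set A (color 0): {1, 3, 5}
  Set B (color 1): {2, 4, 6}

The graph is bipartite with partition {1, 3, 5}, {2, 4, 6}.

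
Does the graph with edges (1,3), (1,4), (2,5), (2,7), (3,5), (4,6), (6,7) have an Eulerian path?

Step 1: Find the degree of each vertex:
  deg(1) = 2
  deg(2) = 2
  deg(3) = 2
  deg(4) = 2
  deg(5) = 2
  deg(6) = 2
  deg(7) = 2

Step 2: Count vertices with odd degree:
  All vertices have even degree (0 odd-degree vertices)

Step 3: Apply Euler's theorem:
  - Eulerian circuit exists iff graph is connected and all vertices have even degree
  - Eulerian path exists iff graph is connected and has 0 or 2 odd-degree vertices

Graph is connected with 0 odd-degree vertices.
Both Eulerian circuit and Eulerian path exist.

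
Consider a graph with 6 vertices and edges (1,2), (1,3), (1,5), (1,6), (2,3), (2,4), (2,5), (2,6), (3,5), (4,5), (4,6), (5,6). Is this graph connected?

Step 1: Build adjacency list from edges:
  1: 2, 3, 5, 6
  2: 1, 3, 4, 5, 6
  3: 1, 2, 5
  4: 2, 5, 6
  5: 1, 2, 3, 4, 6
  6: 1, 2, 4, 5

Step 2: Run BFS/DFS from vertex 1:
  Visited: {1, 2, 3, 5, 6, 4}
  Reached 6 of 6 vertices

Step 3: All 6 vertices reached from vertex 1, so the graph is connected.
Answer: Yes, the graph is connected.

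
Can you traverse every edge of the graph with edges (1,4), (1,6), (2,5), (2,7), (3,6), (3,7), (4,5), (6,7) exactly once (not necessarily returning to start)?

Step 1: Find the degree of each vertex:
  deg(1) = 2
  deg(2) = 2
  deg(3) = 2
  deg(4) = 2
  deg(5) = 2
  deg(6) = 3
  deg(7) = 3

Step 2: Count vertices with odd degree:
  Odd-degree vertices: 6, 7 (2 total)

Step 3: Apply Euler's theorem:
  - Eulerian circuit exists iff graph is connected and all vertices have even degree
  - Eulerian path exists iff graph is connected and has 0 or 2 odd-degree vertices

Graph is connected with exactly 2 odd-degree vertices (6, 7).
Eulerian path exists (starting and ending at the odd-degree vertices), but no Eulerian circuit.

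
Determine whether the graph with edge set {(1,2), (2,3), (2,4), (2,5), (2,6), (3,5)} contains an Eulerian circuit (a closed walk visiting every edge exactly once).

Step 1: Find the degree of each vertex:
  deg(1) = 1
  deg(2) = 5
  deg(3) = 2
  deg(4) = 1
  deg(5) = 2
  deg(6) = 1

Step 2: Count vertices with odd degree:
  Odd-degree vertices: 1, 2, 4, 6 (4 total)

Step 3: Apply Euler's theorem:
  - Eulerian circuit exists iff graph is connected and all vertices have even degree
  - Eulerian path exists iff graph is connected and has 0 or 2 odd-degree vertices

Graph has 4 odd-degree vertices (need 0 or 2).
Neither Eulerian path nor Eulerian circuit exists.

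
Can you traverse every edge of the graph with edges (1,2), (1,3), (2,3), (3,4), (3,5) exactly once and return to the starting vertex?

Step 1: Find the degree of each vertex:
  deg(1) = 2
  deg(2) = 2
  deg(3) = 4
  deg(4) = 1
  deg(5) = 1

Step 2: Count vertices with odd degree:
  Odd-degree vertices: 4, 5 (2 total)

Step 3: Apply Euler's theorem:
  - Eulerian circuit exists iff graph is connected and all vertices have even degree
  - Eulerian path exists iff graph is connected and has 0 or 2 odd-degree vertices

Graph is connected with exactly 2 odd-degree vertices (4, 5).
Eulerian path exists (starting and ending at the odd-degree vertices), but no Eulerian circuit.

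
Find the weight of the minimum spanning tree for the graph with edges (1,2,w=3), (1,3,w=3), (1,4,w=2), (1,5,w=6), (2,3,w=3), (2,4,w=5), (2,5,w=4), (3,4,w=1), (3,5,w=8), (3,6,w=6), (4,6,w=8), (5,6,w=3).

Apply Kruskal's algorithm (sort edges by weight, add if no cycle):

Sorted edges by weight:
  (3,4) w=1
  (1,4) w=2
  (1,2) w=3
  (1,3) w=3
  (2,3) w=3
  (5,6) w=3
  (2,5) w=4
  (2,4) w=5
  (1,5) w=6
  (3,6) w=6
  (3,5) w=8
  (4,6) w=8

Add edge (3,4) w=1 -- no cycle. Running total: 1
Add edge (1,4) w=2 -- no cycle. Running total: 3
Add edge (1,2) w=3 -- no cycle. Running total: 6
Skip edge (1,3) w=3 -- would create cycle
Skip edge (2,3) w=3 -- would create cycle
Add edge (5,6) w=3 -- no cycle. Running total: 9
Add edge (2,5) w=4 -- no cycle. Running total: 13

MST edges: (3,4,w=1), (1,4,w=2), (1,2,w=3), (5,6,w=3), (2,5,w=4)
Total MST weight: 1 + 2 + 3 + 3 + 4 = 13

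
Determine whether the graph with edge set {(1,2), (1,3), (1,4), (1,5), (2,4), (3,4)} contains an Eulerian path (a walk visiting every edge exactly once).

Step 1: Find the degree of each vertex:
  deg(1) = 4
  deg(2) = 2
  deg(3) = 2
  deg(4) = 3
  deg(5) = 1

Step 2: Count vertices with odd degree:
  Odd-degree vertices: 4, 5 (2 total)

Step 3: Apply Euler's theorem:
  - Eulerian circuit exists iff graph is connected and all vertices have even degree
  - Eulerian path exists iff graph is connected and has 0 or 2 odd-degree vertices

Graph is connected with exactly 2 odd-degree vertices (4, 5).
Eulerian path exists (starting and ending at the odd-degree vertices), but no Eulerian circuit.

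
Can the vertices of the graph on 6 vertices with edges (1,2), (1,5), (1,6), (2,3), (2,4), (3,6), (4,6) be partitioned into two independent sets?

Step 1: Attempt 2-coloring using BFS:
  Start at vertex 1, assign color 0
  Color vertex 2 with color 1 (neighbor of 1)
  Color vertex 5 with color 1 (neighbor of 1)
  Color vertex 6 with color 1 (neighbor of 1)
  Color vertex 3 with color 0 (neighbor of 2)
  Color vertex 4 with color 0 (neighbor of 2)

Step 2: 2-coloring succeeded. No conflicts found.
  Set A (color 0): {1, 3, 4}
  Set B (color 1): {2, 5, 6}

The graph is bipartite with partition {1, 3, 4}, {2, 5, 6}.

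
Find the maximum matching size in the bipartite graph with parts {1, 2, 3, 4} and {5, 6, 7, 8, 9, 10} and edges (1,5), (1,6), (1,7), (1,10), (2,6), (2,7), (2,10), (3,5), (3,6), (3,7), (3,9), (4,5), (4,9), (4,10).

Step 1: List the neighbors of each left vertex:
  1: 5, 6, 7, 10
  2: 6, 7, 10
  3: 5, 6, 7, 9
  4: 5, 9, 10

Step 2: Greedily match left vertices, then look for augmenting paths:
  Match 1 -- 5
  Match 2 -- 6
  Match 3 -- 7
  Match 4 -- 9
  No augmenting path remains.

Step 3: Verify this is maximum:
  Matching size 4 = min(|L|, |R|) = min(4, 6), which is an upper bound, so this matching is maximum.

Maximum matching: {(1,5), (2,6), (3,7), (4,9)}
Size: 4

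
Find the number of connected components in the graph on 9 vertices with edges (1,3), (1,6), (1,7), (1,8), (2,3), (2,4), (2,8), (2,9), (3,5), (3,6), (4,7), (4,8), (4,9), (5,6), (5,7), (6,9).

Step 1: Build adjacency list from edges:
  1: 3, 6, 7, 8
  2: 3, 4, 8, 9
  3: 1, 2, 5, 6
  4: 2, 7, 8, 9
  5: 3, 6, 7
  6: 1, 3, 5, 9
  7: 1, 4, 5
  8: 1, 2, 4
  9: 2, 4, 6

Step 2: Run BFS/DFS from vertex 1:
  Visited: {1, 3, 6, 7, 8, 2, 5, 9, 4}
  Reached 9 of 9 vertices

Step 3: All 9 vertices reached from vertex 1, so the graph is connected.
Number of connected components: 1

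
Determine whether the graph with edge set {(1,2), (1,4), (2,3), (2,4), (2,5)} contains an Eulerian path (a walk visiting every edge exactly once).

Step 1: Find the degree of each vertex:
  deg(1) = 2
  deg(2) = 4
  deg(3) = 1
  deg(4) = 2
  deg(5) = 1

Step 2: Count vertices with odd degree:
  Odd-degree vertices: 3, 5 (2 total)

Step 3: Apply Euler's theorem:
  - Eulerian circuit exists iff graph is connected and all vertices have even degree
  - Eulerian path exists iff graph is connected and has 0 or 2 odd-degree vertices

Graph is connected with exactly 2 odd-degree vertices (3, 5).
Eulerian path exists (starting and ending at the odd-degree vertices), but no Eulerian circuit.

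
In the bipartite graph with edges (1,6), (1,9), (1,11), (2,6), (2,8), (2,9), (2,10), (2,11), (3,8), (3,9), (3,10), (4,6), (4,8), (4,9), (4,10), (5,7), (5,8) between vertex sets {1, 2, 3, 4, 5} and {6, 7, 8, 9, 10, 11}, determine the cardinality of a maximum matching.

Step 1: List the neighbors of each left vertex:
  1: 6, 9, 11
  2: 6, 8, 9, 10, 11
  3: 8, 9, 10
  4: 6, 8, 9, 10
  5: 7, 8

Step 2: Greedily match left vertices, then look for augmenting paths:
  Match 1 -- 6
  Match 2 -- 8
  Match 3 -- 9
  Match 4 -- 10
  Match 5 -- 7
  No augmenting path remains.

Step 3: Verify this is maximum:
  Matching size 5 = min(|L|, |R|) = min(5, 6), which is an upper bound, so this matching is maximum.

Maximum matching: {(1,6), (2,8), (3,9), (4,10), (5,7)}
Size: 5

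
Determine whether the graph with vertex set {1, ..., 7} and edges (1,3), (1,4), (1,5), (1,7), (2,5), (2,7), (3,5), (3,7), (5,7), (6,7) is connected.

Step 1: Build adjacency list from edges:
  1: 3, 4, 5, 7
  2: 5, 7
  3: 1, 5, 7
  4: 1
  5: 1, 2, 3, 7
  6: 7
  7: 1, 2, 3, 5, 6

Step 2: Run BFS/DFS from vertex 1:
  Visited: {1, 3, 4, 5, 7, 2, 6}
  Reached 7 of 7 vertices

Step 3: All 7 vertices reached from vertex 1, so the graph is connected.
Answer: Yes, the graph is connected.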